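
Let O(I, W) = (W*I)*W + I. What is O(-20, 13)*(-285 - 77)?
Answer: 1230800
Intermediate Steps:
O(I, W) = I + I*W**2 (O(I, W) = (I*W)*W + I = I*W**2 + I = I + I*W**2)
O(-20, 13)*(-285 - 77) = (-20*(1 + 13**2))*(-285 - 77) = -20*(1 + 169)*(-362) = -20*170*(-362) = -3400*(-362) = 1230800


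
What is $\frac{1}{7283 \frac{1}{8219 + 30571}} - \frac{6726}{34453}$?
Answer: $\frac{1287446412}{250921199} \approx 5.1309$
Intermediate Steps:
$\frac{1}{7283 \frac{1}{8219 + 30571}} - \frac{6726}{34453} = \frac{1}{7283 \cdot \frac{1}{38790}} - \frac{6726}{34453} = \frac{\frac{1}{\frac{1}{38790}}}{7283} - \frac{6726}{34453} = \frac{1}{7283} \cdot 38790 - \frac{6726}{34453} = \frac{38790}{7283} - \frac{6726}{34453} = \frac{1287446412}{250921199}$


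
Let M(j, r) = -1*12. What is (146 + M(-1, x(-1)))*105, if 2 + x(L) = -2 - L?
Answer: 14070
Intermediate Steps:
x(L) = -4 - L (x(L) = -2 + (-2 - L) = -4 - L)
M(j, r) = -12
(146 + M(-1, x(-1)))*105 = (146 - 12)*105 = 134*105 = 14070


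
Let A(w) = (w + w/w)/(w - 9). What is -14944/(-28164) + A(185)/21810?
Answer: 2390361631/4504550160 ≈ 0.53065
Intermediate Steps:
A(w) = (1 + w)/(-9 + w) (A(w) = (w + 1)/(-9 + w) = (1 + w)/(-9 + w))
-14944/(-28164) + A(185)/21810 = -14944/(-28164) + ((1 + 185)/(-9 + 185))/21810 = -14944*(-1/28164) + (186/176)*(1/21810) = 3736/7041 + ((1/176)*186)*(1/21810) = 3736/7041 + (93/88)*(1/21810) = 3736/7041 + 31/639760 = 2390361631/4504550160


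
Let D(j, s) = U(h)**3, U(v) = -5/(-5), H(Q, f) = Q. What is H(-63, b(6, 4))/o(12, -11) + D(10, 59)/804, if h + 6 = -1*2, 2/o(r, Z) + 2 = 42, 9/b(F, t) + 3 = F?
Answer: -1013039/804 ≈ -1260.0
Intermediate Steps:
b(F, t) = 9/(-3 + F)
o(r, Z) = 1/20 (o(r, Z) = 2/(-2 + 42) = 2/40 = 2*(1/40) = 1/20)
h = -8 (h = -6 - 1*2 = -6 - 2 = -8)
U(v) = 1 (U(v) = -5*(-1/5) = 1)
D(j, s) = 1 (D(j, s) = 1**3 = 1)
H(-63, b(6, 4))/o(12, -11) + D(10, 59)/804 = -63/1/20 + 1/804 = -63*20 + 1*(1/804) = -1260 + 1/804 = -1013039/804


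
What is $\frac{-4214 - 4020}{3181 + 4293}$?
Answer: $- \frac{4117}{3737} \approx -1.1017$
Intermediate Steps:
$\frac{-4214 - 4020}{3181 + 4293} = - \frac{8234}{7474} = \left(-8234\right) \frac{1}{7474} = - \frac{4117}{3737}$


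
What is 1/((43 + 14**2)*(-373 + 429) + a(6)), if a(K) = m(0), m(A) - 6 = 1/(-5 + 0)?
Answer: 5/66949 ≈ 7.4684e-5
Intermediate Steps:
m(A) = 29/5 (m(A) = 6 + 1/(-5 + 0) = 6 + 1/(-5) = 6 - 1/5 = 29/5)
a(K) = 29/5
1/((43 + 14**2)*(-373 + 429) + a(6)) = 1/((43 + 14**2)*(-373 + 429) + 29/5) = 1/((43 + 196)*56 + 29/5) = 1/(239*56 + 29/5) = 1/(13384 + 29/5) = 1/(66949/5) = 5/66949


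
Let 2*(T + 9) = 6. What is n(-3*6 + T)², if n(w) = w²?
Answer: 331776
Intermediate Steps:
T = -6 (T = -9 + (½)*6 = -9 + 3 = -6)
n(-3*6 + T)² = ((-3*6 - 6)²)² = ((-18 - 6)²)² = ((-24)²)² = 576² = 331776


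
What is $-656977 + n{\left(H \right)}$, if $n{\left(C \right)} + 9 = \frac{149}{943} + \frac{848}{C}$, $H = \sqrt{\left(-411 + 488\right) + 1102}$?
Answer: $- \frac{619537649}{943} + \frac{848 \sqrt{131}}{393} \approx -6.5696 \cdot 10^{5}$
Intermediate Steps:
$H = 3 \sqrt{131}$ ($H = \sqrt{77 + 1102} = \sqrt{1179} = 3 \sqrt{131} \approx 34.337$)
$n{\left(C \right)} = - \frac{8338}{943} + \frac{848}{C}$ ($n{\left(C \right)} = -9 + \left(\frac{149}{943} + \frac{848}{C}\right) = - \frac{8338}{943} + \frac{848}{C}$)
$-656977 + n{\left(H \right)} = -656977 - \left(\frac{8338}{943} - \frac{848}{3 \sqrt{131}}\right) = -656977 - \left(\frac{8338}{943} - 848 \frac{\sqrt{131}}{393}\right) = -656977 - \left(\frac{8338}{943} - \frac{848 \sqrt{131}}{393}\right) = - \frac{619537649}{943} + \frac{848 \sqrt{131}}{393}$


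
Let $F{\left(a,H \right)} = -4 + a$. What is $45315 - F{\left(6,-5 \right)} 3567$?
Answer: $38181$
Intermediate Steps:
$45315 - F{\left(6,-5 \right)} 3567 = 45315 - \left(-4 + 6\right) 3567 = 45315 - 2 \cdot 3567 = 45315 - 7134 = 38181$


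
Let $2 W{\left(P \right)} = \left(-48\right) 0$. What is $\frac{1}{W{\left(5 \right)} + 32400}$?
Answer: $\frac{1}{32400} \approx 3.0864 \cdot 10^{-5}$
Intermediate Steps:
$W{\left(P \right)} = 0$ ($W{\left(P \right)} = \frac{\left(-48\right) 0}{2} = \frac{1}{2} \cdot 0 = 0$)
$\frac{1}{W{\left(5 \right)} + 32400} = \frac{1}{0 + 32400} = \frac{1}{32400}$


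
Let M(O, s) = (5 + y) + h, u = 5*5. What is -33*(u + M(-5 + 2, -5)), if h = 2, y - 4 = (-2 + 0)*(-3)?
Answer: -1386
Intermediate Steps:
y = 10 (y = 4 + (-2 + 0)*(-3) = 4 - 2*(-3) = 4 + 6 = 10)
u = 25
M(O, s) = 17 (M(O, s) = (5 + 10) + 2 = 15 + 2 = 17)
-33*(u + M(-5 + 2, -5)) = -33*(25 + 17) = -33*42 = -1386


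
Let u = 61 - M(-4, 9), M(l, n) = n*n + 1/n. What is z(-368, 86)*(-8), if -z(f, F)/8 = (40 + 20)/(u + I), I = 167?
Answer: 17280/661 ≈ 26.142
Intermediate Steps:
M(l, n) = 1/n + n² (M(l, n) = n² + 1/n = 1/n + n²)
u = -181/9 (u = 61 - (1 + 9³)/9 = 61 - (1 + 729)/9 = 61 - 730/9 = -181/9 ≈ -20.111)
z(f, F) = -2160/661 (z(f, F) = -8*(40 + 20)/(-181/9 + 167) = -480/1322/9 = -480*9/1322 = -8*270/661 = -2160/661)
z(-368, 86)*(-8) = -2160/661*(-8) = 17280/661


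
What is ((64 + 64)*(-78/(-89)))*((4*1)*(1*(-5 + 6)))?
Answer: 39936/89 ≈ 448.72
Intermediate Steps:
((64 + 64)*(-78/(-89)))*((4*1)*(1*(-5 + 6))) = (128*(-78*(-1/89)))*(4*(1*1)) = (128*(78/89))*(4*1) = (9984/89)*4 = 39936/89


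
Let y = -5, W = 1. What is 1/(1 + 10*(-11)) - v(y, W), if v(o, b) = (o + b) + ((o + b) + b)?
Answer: 762/109 ≈ 6.9908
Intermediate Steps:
v(o, b) = 2*o + 3*b (v(o, b) = (b + o) + ((b + o) + b) = (b + o) + (o + 2*b) = 2*o + 3*b)
1/(1 + 10*(-11)) - v(y, W) = 1/(1 + 10*(-11)) - (2*(-5) + 3*1) = 1/(1 - 110) - (-10 + 3) = 1/(-109) - 1*(-7) = -1/109 + 7 = 762/109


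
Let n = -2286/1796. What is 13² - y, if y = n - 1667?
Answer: 1649871/898 ≈ 1837.3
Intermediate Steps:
n = -1143/898 (n = -2286*1/1796 = -1143/898 ≈ -1.2728)
y = -1498109/898 (y = -1143/898 - 1667 = -1498109/898 ≈ -1668.3)
13² - y = 13² - 1*(-1498109/898) = 169 + 1498109/898 = 1649871/898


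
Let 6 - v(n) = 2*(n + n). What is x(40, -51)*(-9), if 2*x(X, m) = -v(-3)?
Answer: 81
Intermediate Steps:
v(n) = 6 - 4*n (v(n) = 6 - 2*(n + n) = 6 - 2*2*n = 6 - 4*n)
x(X, m) = -9 (x(X, m) = (-(6 - 4*(-3)))/2 = (-(6 + 12))/2 = (-1*18)/2 = (1/2)*(-18) = -9)
x(40, -51)*(-9) = -9*(-9) = 81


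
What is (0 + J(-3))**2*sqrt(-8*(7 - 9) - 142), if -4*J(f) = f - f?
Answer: 0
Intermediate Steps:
J(f) = 0 (J(f) = -(f - f)/4 = -1/4*0 = 0)
(0 + J(-3))**2*sqrt(-8*(7 - 9) - 142) = (0 + 0)**2*sqrt(-8*(7 - 9) - 142) = 0**2*sqrt(-8*(-2) - 142) = 0*sqrt(16 - 142) = 0*sqrt(-126) = 0*(3*I*sqrt(14)) = 0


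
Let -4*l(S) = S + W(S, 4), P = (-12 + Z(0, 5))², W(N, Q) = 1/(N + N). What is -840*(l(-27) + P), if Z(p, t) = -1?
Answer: -1328705/9 ≈ -1.4763e+5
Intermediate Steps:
W(N, Q) = 1/(2*N)
P = 169 (P = (-12 - 1)² = (-13)² = 169)
l(S) = -S/4 - 1/(8*S) (l(S) = -(S + 1/(2*S))/4 = -S/4 - 1/(8*S))
-840*(l(-27) + P) = -840*((-¼*(-27) - ⅛/(-27)) + 169) = -840*((27/4 - ⅛*(-1/27)) + 169) = -840*((27/4 + 1/216) + 169) = -840*(1459/216 + 169) = -840*37963/216 = -1328705/9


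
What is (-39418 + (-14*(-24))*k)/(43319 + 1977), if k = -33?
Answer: -25253/22648 ≈ -1.1150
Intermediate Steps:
(-39418 + (-14*(-24))*k)/(43319 + 1977) = (-39418 - 14*(-24)*(-33))/(43319 + 1977) = (-39418 + 336*(-33))/45296 = (-39418 - 11088)*(1/45296) = -50506*1/45296 = -25253/22648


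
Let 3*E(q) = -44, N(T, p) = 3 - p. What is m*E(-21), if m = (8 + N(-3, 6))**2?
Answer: -1100/3 ≈ -366.67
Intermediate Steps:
m = 25 (m = (8 + (3 - 1*6))**2 = (8 + (3 - 6))**2 = (8 - 3)**2 = 5**2 = 25)
E(q) = -44/3 (E(q) = (1/3)*(-44) = -44/3)
m*E(-21) = 25*(-44/3) = -1100/3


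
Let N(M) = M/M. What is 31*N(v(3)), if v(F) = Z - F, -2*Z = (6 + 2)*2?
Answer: 31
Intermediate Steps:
Z = -8 (Z = -(6 + 2)*2/2 = -4*2 = -½*16 = -8)
v(F) = -8 - F
N(M) = 1
31*N(v(3)) = 31*1 = 31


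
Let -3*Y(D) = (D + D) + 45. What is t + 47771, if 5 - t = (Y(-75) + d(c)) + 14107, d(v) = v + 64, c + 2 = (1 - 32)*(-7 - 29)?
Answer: 32456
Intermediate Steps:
c = 1114 (c = -2 + (1 - 32)*(-7 - 29) = -2 - 31*(-36) = -2 + 1116 = 1114)
d(v) = 64 + v
Y(D) = -15 - 2*D/3 (Y(D) = -((D + D) + 45)/3 = -(2*D + 45)/3 = -(45 + 2*D)/3 = -15 - 2*D/3)
t = -15315 (t = 5 - (((-15 - ⅔*(-75)) + (64 + 1114)) + 14107) = 5 - (((-15 + 50) + 1178) + 14107) = 5 - ((35 + 1178) + 14107) = 5 - (1213 + 14107) = 5 - 1*15320 = 5 - 15320 = -15315)
t + 47771 = -15315 + 47771 = 32456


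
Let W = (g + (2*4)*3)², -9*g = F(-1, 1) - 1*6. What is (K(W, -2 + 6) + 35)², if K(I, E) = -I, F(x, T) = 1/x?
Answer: 2199047236/6561 ≈ 3.3517e+5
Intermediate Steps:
g = 7/9 (g = -(1/(-1) - 1*6)/9 = -(-1 - 6)/9 = -⅑*(-7) = 7/9 ≈ 0.77778)
W = 49729/81 (W = (7/9 + (2*4)*3)² = (7/9 + 8*3)² = (7/9 + 24)² = (223/9)² = 49729/81 ≈ 613.94)
(K(W, -2 + 6) + 35)² = (-1*49729/81 + 35)² = (-49729/81 + 35)² = (-46894/81)² = 2199047236/6561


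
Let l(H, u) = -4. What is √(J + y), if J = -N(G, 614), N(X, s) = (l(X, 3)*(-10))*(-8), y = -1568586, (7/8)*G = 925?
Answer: I*√1568266 ≈ 1252.3*I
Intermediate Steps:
G = 7400/7 (G = (8/7)*925 = 7400/7 ≈ 1057.1)
N(X, s) = -320 (N(X, s) = -4*(-10)*(-8) = 40*(-8) = -320)
J = 320 (J = -1*(-320) = 320)
√(J + y) = √(320 - 1568586) = √(-1568266) = I*√1568266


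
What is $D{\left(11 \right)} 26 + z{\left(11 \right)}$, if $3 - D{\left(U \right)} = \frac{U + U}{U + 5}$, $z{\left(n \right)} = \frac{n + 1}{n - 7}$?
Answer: $\frac{181}{4} \approx 45.25$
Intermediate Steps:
$z{\left(n \right)} = \frac{1 + n}{-7 + n}$
$D{\left(U \right)} = 3 - \frac{2 U}{5 + U}$ ($D{\left(U \right)} = 3 - \frac{U + U}{U + 5} = 3 - \frac{2 U}{5 + U}$)
$D{\left(11 \right)} 26 + z{\left(11 \right)} = \frac{15 + 11}{5 + 11} \cdot 26 + \frac{1 + 11}{-7 + 11} = \frac{1}{16} \cdot 26 \cdot 26 + \frac{1}{4} \cdot 12 = \frac{13}{8} \cdot 26 + 3 = \frac{169}{4} + 3 = \frac{181}{4}$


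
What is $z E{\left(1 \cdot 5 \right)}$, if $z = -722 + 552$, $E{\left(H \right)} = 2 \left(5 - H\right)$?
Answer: $0$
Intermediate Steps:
$E{\left(H \right)} = 10 - 2 H$
$z = -170$
$z E{\left(1 \cdot 5 \right)} = - 170 \left(10 - 2 \cdot 1 \cdot 5\right) = - 170 \left(10 - 10\right) = \left(-170\right) 0 = 0$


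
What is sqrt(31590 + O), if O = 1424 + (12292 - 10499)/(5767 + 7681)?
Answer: sqrt(887948130)/164 ≈ 181.70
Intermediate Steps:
O = 19151745/13448 (O = 1424 + 1793/13448 = 19151745/13448 ≈ 1424.1)
sqrt(31590 + O) = sqrt(31590 + 19151745/13448) = sqrt(443974065/13448) = sqrt(887948130)/164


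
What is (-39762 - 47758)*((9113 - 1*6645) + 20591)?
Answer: -2018123680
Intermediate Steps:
(-39762 - 47758)*((9113 - 1*6645) + 20591) = -87520*((9113 - 6645) + 20591) = -87520*(2468 + 20591) = -87520*23059 = -2018123680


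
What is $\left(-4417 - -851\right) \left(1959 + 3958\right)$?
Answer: $-21100022$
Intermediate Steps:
$\left(-4417 - -851\right) \left(1959 + 3958\right) = \left(-4417 + \left(-622 + 1473\right)\right) 5917 = \left(-4417 + 851\right) 5917 = \left(-3566\right) 5917 = -21100022$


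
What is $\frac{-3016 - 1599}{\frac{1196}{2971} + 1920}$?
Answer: $- \frac{13711165}{5705516} \approx -2.4031$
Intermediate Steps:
$\frac{-3016 - 1599}{\frac{1196}{2971} + 1920} = - \frac{4615}{1196 \cdot \frac{1}{2971} + 1920} = - \frac{4615}{\frac{1196}{2971} + 1920} = - \frac{4615}{\frac{5705516}{2971}} = \left(-4615\right) \frac{2971}{5705516} = - \frac{13711165}{5705516}$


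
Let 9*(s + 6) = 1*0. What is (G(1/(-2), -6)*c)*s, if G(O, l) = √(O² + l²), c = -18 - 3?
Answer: 63*√145 ≈ 758.62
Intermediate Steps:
c = -21
s = -6 (s = -6 + (1*0)/9 = -6 + (⅑)*0 = -6 + 0 = -6)
(G(1/(-2), -6)*c)*s = (√((1/(-2))² + (-6)²)*(-21))*(-6) = (√((-½)² + 36)*(-21))*(-6) = (√(¼ + 36)*(-21))*(-6) = (√(145/4)*(-21))*(-6) = ((√145/2)*(-21))*(-6) = -21*√145/2*(-6) = 63*√145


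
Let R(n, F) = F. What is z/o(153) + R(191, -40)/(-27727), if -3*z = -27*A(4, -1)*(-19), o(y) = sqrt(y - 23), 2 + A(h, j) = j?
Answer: 40/27727 + 513*sqrt(130)/130 ≈ 44.995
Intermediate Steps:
A(h, j) = -2 + j
o(y) = sqrt(-23 + y)
z = 513 (z = -(-27*(-2 - 1))*(-19)/3 = -(-27*(-3))*(-19)/3 = -27*(-19) = -1/3*(-1539) = 513)
z/o(153) + R(191, -40)/(-27727) = 513/(sqrt(-23 + 153)) - 40/(-27727) = 513/(sqrt(130)) - 40*(-1/27727) = 513*(sqrt(130)/130) + 40/27727 = 513*sqrt(130)/130 + 40/27727 = 40/27727 + 513*sqrt(130)/130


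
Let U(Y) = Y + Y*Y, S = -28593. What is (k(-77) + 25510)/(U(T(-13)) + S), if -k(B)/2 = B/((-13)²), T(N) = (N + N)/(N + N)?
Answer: -4311344/4831879 ≈ -0.89227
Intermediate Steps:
T(N) = 1 (T(N) = (2*N)/((2*N)) = (2*N)*(1/(2*N)) = 1)
U(Y) = Y + Y²
k(B) = -2*B/169 (k(B) = -2*B/((-13)²) = -2*B/169)
(k(-77) + 25510)/(U(T(-13)) + S) = (-2/169*(-77) + 25510)/(1*(1 + 1) - 28593) = (154/169 + 25510)/(1*2 - 28593) = 4311344/(169*(2 - 28593)) = (4311344/169)/(-28591) = (4311344/169)*(-1/28591) = -4311344/4831879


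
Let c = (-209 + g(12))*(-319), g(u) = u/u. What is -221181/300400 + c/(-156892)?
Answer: -13658417563/11782589200 ≈ -1.1592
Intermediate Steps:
g(u) = 1
c = 66352 (c = (-209 + 1)*(-319) = -208*(-319) = 66352)
-221181/300400 + c/(-156892) = -221181/300400 + 66352/(-156892) = -221181*1/300400 + 66352*(-1/156892) = -221181/300400 - 16588/39223 = -13658417563/11782589200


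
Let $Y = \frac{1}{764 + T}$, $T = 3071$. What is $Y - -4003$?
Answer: $\frac{15351506}{3835} \approx 4003.0$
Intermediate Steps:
$Y = \frac{1}{3835}$ ($Y = \frac{1}{764 + 3071} = \frac{1}{3835} \approx 0.00026076$)
$Y - -4003 = \frac{1}{3835} - -4003 = \frac{1}{3835} + 4003 = \frac{15351506}{3835}$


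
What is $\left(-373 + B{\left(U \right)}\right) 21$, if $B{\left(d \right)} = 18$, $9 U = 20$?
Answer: $-7455$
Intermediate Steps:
$U = \frac{20}{9}$ ($U = \frac{1}{9} \cdot 20 = \frac{20}{9} \approx 2.2222$)
$\left(-373 + B{\left(U \right)}\right) 21 = \left(-373 + 18\right) 21 = \left(-355\right) 21 = -7455$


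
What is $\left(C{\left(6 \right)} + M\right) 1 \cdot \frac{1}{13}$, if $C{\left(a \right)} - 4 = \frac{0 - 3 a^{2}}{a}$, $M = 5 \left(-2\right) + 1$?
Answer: $- \frac{23}{13} \approx -1.7692$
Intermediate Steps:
$M = -9$ ($M = -10 + 1 = -9$)
$C{\left(a \right)} = 4 - 3 a$ ($C{\left(a \right)} = 4 + \frac{0 - 3 a^{2}}{a} = 4 + \frac{\left(-3\right) a^{2}}{a} = 4 - 3 a$)
$\left(C{\left(6 \right)} + M\right) 1 \cdot \frac{1}{13} = \left(\left(4 - 18\right) - 9\right) 1 \cdot \frac{1}{13} = \left(-14 - 9\right) \frac{1}{13} = \left(-23\right) \frac{1}{13} = - \frac{23}{13}$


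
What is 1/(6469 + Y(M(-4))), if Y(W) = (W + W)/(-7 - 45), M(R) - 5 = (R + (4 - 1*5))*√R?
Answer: 4372914/28287539821 - 260*I/28287539821 ≈ 0.00015459 - 9.1913e-9*I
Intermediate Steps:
M(R) = 5 + √R*(-1 + R) (M(R) = 5 + (R + (4 - 1*5))*√R = 5 + (R + (4 - 5))*√R = 5 + (R - 1)*√R = 5 + (-1 + R)*√R = 5 + √R*(-1 + R))
Y(W) = -W/26 (Y(W) = (2*W)/(-52) = (2*W)*(-1/52) = -W/26)
1/(6469 + Y(M(-4))) = 1/(6469 - (5 + (-4)^(3/2) - √(-4))/26) = 1/(6469 - (5 - 8*I - 2*I)/26) = 1/(6469 - (5 - 10*I)/26) = 1/(6469 + (-5/26 + 5*I/13)) = 1/(168189/26 + 5*I/13) = 676*(168189/26 - 5*I/13)/28287539821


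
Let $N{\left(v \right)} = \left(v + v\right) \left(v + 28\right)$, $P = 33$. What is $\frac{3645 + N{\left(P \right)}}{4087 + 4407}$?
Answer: $\frac{7671}{8494} \approx 0.90311$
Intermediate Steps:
$N{\left(v \right)} = 2 v \left(28 + v\right)$
$\frac{3645 + N{\left(P \right)}}{4087 + 4407} = \frac{3645 + 2 \cdot 33 \left(28 + 33\right)}{4087 + 4407} = \frac{3645 + 2 \cdot 33 \cdot 61}{8494} = \left(3645 + 4026\right) \frac{1}{8494} = 7671 \cdot \frac{1}{8494} = \frac{7671}{8494}$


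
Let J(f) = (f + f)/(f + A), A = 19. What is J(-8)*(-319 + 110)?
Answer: 304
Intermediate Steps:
J(f) = 2*f/(19 + f) (J(f) = (f + f)/(f + 19) = (2*f)/(19 + f) = 2*f/(19 + f))
J(-8)*(-319 + 110) = (2*(-8)/(19 - 8))*(-319 + 110) = (2*(-8)/11)*(-209) = (2*(-8)*(1/11))*(-209) = -16/11*(-209) = 304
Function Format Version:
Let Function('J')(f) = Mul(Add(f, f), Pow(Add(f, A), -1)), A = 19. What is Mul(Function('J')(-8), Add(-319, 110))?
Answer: 304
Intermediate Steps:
Function('J')(f) = Mul(2, f, Pow(Add(19, f), -1)) (Function('J')(f) = Mul(Add(f, f), Pow(Add(f, 19), -1)) = Mul(Mul(2, f), Pow(Add(19, f), -1)) = Mul(2, f, Pow(Add(19, f), -1)))
Mul(Function('J')(-8), Add(-319, 110)) = Mul(Mul(2, -8, Pow(Add(19, -8), -1)), Add(-319, 110)) = Mul(Mul(2, -8, Pow(11, -1)), -209) = Mul(Mul(2, -8, Rational(1, 11)), -209) = Mul(Rational(-16, 11), -209) = 304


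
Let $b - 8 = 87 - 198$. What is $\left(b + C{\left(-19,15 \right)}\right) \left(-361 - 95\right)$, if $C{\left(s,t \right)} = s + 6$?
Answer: $52896$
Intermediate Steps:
$C{\left(s,t \right)} = 6 + s$
$b = -103$ ($b = 8 + \left(87 - 198\right) = 8 - 111 = -103$)
$\left(b + C{\left(-19,15 \right)}\right) \left(-361 - 95\right) = \left(-103 + \left(6 - 19\right)\right) \left(-361 - 95\right) = \left(-103 - 13\right) \left(-456\right) = \left(-116\right) \left(-456\right) = 52896$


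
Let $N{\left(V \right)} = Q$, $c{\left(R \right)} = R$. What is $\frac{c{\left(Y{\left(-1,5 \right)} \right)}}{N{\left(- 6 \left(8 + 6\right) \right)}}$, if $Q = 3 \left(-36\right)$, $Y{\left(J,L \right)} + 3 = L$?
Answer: $- \frac{1}{54} \approx -0.018519$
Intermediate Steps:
$Y{\left(J,L \right)} = -3 + L$
$Q = -108$
$N{\left(V \right)} = -108$
$\frac{c{\left(Y{\left(-1,5 \right)} \right)}}{N{\left(- 6 \left(8 + 6\right) \right)}} = \frac{-3 + 5}{-108} = 2 \left(- \frac{1}{108}\right) = - \frac{1}{54}$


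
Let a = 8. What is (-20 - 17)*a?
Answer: -296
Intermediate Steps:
(-20 - 17)*a = (-20 - 17)*8 = -37*8 = -296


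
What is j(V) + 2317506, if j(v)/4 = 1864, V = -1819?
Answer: 2324962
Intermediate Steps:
j(v) = 7456 (j(v) = 4*1864 = 7456)
j(V) + 2317506 = 7456 + 2317506 = 2324962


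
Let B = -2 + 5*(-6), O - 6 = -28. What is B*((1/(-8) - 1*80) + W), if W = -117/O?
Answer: 26332/11 ≈ 2393.8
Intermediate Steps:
O = -22 (O = 6 - 28 = -22)
W = 117/22 (W = -117/(-22) = -117*(-1/22) = 117/22 ≈ 5.3182)
B = -32 (B = -2 - 30 = -32)
B*((1/(-8) - 1*80) + W) = -32*((1/(-8) - 1*80) + 117/22) = -32*((-⅛ - 80) + 117/22) = -32*(-641/8 + 117/22) = -32*(-6583/88) = 26332/11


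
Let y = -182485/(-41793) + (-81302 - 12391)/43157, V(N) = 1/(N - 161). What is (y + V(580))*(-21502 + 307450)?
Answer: 377841991179900/601220167 ≈ 6.2846e+5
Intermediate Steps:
V(N) = 1/(-161 + N)
y = 3959793596/1803660501 (y = -182485*(-1/41793) - 93693*1/43157 = 182485/41793 - 93693/43157 = 3959793596/1803660501 ≈ 2.1954)
(y + V(580))*(-21502 + 307450) = (3959793596/1803660501 + 1/(-161 + 580))*(-21502 + 307450) = (3959793596/1803660501 + 1/419)*285948 = (3964098275/1803660501)*285948 = 377841991179900/601220167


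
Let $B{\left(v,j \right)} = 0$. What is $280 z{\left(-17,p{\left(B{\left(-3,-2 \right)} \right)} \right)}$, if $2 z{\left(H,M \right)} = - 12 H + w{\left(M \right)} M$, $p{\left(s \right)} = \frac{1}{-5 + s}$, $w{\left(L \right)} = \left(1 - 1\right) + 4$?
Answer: $28448$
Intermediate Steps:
$w{\left(L \right)} = 4$ ($w{\left(L \right)} = 0 + 4 = 4$)
$z{\left(H,M \right)} = - 6 H + 2 M$ ($z{\left(H,M \right)} = \frac{- 12 H + 4 M}{2} = - 6 H + 2 M$)
$280 z{\left(-17,p{\left(B{\left(-3,-2 \right)} \right)} \right)} = 280 \left(\left(-6\right) \left(-17\right) + \frac{2}{-5 + 0}\right) = 280 \left(102 + \frac{2}{-5}\right) = 280 \left(102 + 2 \left(- \frac{1}{5}\right)\right) = 280 \left(102 - \frac{2}{5}\right) = 280 \cdot \frac{508}{5} = 28448$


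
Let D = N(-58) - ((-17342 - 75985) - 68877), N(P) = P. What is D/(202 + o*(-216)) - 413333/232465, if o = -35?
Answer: 17242489572/902196665 ≈ 19.112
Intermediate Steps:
D = 162146 (D = -58 - ((-17342 - 75985) - 68877) = -58 - (-93327 - 68877) = -58 - 1*(-162204) = -58 + 162204 = 162146)
D/(202 + o*(-216)) - 413333/232465 = 162146/(202 - 35*(-216)) - 413333/232465 = 162146/(202 + 7560) - 413333*1/232465 = 162146/7762 - 413333/232465 = 162146*(1/7762) - 413333/232465 = 81073/3881 - 413333/232465 = 17242489572/902196665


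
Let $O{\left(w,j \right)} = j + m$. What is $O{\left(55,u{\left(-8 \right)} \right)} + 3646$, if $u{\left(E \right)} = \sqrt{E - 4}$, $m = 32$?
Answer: $3678 + 2 i \sqrt{3} \approx 3678.0 + 3.4641 i$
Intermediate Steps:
$u{\left(E \right)} = \sqrt{-4 + E}$
$O{\left(w,j \right)} = 32 + j$ ($O{\left(w,j \right)} = j + 32 = 32 + j$)
$O{\left(55,u{\left(-8 \right)} \right)} + 3646 = \left(32 + \sqrt{-4 - 8}\right) + 3646 = \left(32 + \sqrt{-12}\right) + 3646 = \left(32 + 2 i \sqrt{3}\right) + 3646 = 3678 + 2 i \sqrt{3}$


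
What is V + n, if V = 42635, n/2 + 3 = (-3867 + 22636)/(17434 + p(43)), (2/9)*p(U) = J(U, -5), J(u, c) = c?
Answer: 1484544743/34823 ≈ 42631.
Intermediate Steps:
p(U) = -45/2 (p(U) = (9/2)*(-5) = -45/2)
n = -133862/34823 (n = -6 + 2*((-3867 + 22636)/(17434 - 45/2)) = -6 + 2*(18769/(34823/2)) = -6 + 2*(18769*(2/34823)) = -6 + 2*(37538/34823) = -6 + 75076/34823 = -133862/34823 ≈ -3.8441)
V + n = 42635 - 133862/34823 = 1484544743/34823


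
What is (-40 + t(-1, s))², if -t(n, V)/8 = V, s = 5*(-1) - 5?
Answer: 1600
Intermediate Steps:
s = -10 (s = -5 - 5 = -10)
t(n, V) = -8*V
(-40 + t(-1, s))² = (-40 - 8*(-10))² = (-40 + 80)² = 40² = 1600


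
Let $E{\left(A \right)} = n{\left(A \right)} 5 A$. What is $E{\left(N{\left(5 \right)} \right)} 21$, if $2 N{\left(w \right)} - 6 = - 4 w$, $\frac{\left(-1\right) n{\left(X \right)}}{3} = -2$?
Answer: $-4410$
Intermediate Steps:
$n{\left(X \right)} = 6$ ($n{\left(X \right)} = \left(-3\right) \left(-2\right) = 6$)
$N{\left(w \right)} = 3 - 2 w$ ($N{\left(w \right)} = 3 + \frac{\left(-4\right) w}{2} = 3 - 2 w$)
$E{\left(A \right)} = 30 A$ ($E{\left(A \right)} = 6 \cdot 5 A = 30 A$)
$E{\left(N{\left(5 \right)} \right)} 21 = 30 \left(3 - 10\right) 21 = 30 \left(-7\right) 21 = \left(-210\right) 21 = -4410$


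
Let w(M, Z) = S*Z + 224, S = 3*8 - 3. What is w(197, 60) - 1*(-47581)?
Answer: 49065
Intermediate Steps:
S = 21 (S = 24 - 3 = 21)
w(M, Z) = 224 + 21*Z (w(M, Z) = 21*Z + 224 = 224 + 21*Z)
w(197, 60) - 1*(-47581) = (224 + 21*60) - 1*(-47581) = (224 + 1260) + 47581 = 1484 + 47581 = 49065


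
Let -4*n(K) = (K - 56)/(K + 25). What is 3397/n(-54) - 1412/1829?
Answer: -360438214/100595 ≈ -3583.1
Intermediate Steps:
n(K) = -(-56 + K)/(4*(25 + K)) (n(K) = -(K - 56)/(4*(K + 25)) = -(-56 + K)/(4*(25 + K)))
3397/n(-54) - 1412/1829 = 3397/(((56 - 1*(-54))/(4*(25 - 54)))) - 1412/1829 = 3397/(((1/4)*(56 + 54)/(-29))) - 1412*1/1829 = 3397/(((1/4)*(-1/29)*110)) - 1412/1829 = 3397/(-55/58) - 1412/1829 = 3397*(-58/55) - 1412/1829 = -197026/55 - 1412/1829 = -360438214/100595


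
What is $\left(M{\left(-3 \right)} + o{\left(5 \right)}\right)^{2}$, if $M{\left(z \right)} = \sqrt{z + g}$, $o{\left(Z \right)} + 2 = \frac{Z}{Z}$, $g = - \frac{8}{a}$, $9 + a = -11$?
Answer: $\frac{\left(5 - i \sqrt{65}\right)^{2}}{25} \approx -1.6 - 3.2249 i$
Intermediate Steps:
$a = -20$ ($a = -9 - 11 = -20$)
$g = \frac{2}{5}$ ($g = - \frac{8}{-20} = \left(-8\right) \left(- \frac{1}{20}\right) = \frac{2}{5} \approx 0.4$)
$o{\left(Z \right)} = -1$ ($o{\left(Z \right)} = -2 + \frac{Z}{Z} = -2 + 1 = -1$)
$M{\left(z \right)} = \sqrt{\frac{2}{5} + z}$ ($M{\left(z \right)} = \sqrt{z + \frac{2}{5}} = \sqrt{\frac{2}{5} + z}$)
$\left(M{\left(-3 \right)} + o{\left(5 \right)}\right)^{2} = \left(\frac{\sqrt{10 + 25 \left(-3\right)}}{5} - 1\right)^{2} = \left(\frac{\sqrt{10 - 75}}{5} - 1\right)^{2} = \left(\frac{\sqrt{-65}}{5} - 1\right)^{2} = \left(\frac{i \sqrt{65}}{5} - 1\right)^{2} = \left(-1 + \frac{i \sqrt{65}}{5}\right)^{2}$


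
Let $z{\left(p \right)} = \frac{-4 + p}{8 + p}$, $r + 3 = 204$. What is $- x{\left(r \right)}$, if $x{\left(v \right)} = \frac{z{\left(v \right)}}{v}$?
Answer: $- \frac{197}{42009} \approx -0.0046895$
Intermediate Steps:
$r = 201$ ($r = -3 + 204 = 201$)
$z{\left(p \right)} = \frac{-4 + p}{8 + p}$
$x{\left(v \right)} = \frac{-4 + v}{v \left(8 + v\right)}$ ($x{\left(v \right)} = \frac{\frac{1}{8 + v} \left(-4 + v\right)}{v} = \frac{-4 + v}{v \left(8 + v\right)}$)
$- x{\left(r \right)} = - \frac{-4 + 201}{201 \left(8 + 201\right)} = - \frac{197}{201 \cdot 209} = \left(-1\right) \frac{197}{42009} = - \frac{197}{42009}$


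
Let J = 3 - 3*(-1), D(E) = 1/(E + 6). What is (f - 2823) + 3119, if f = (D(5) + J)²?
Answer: 40305/121 ≈ 333.10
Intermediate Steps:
D(E) = 1/(6 + E)
J = 6 (J = 3 + 3 = 6)
f = 4489/121 (f = (1/(6 + 5) + 6)² = (1/11 + 6)² = (67/11)² = 4489/121 ≈ 37.099)
(f - 2823) + 3119 = (4489/121 - 2823) + 3119 = -337094/121 + 3119 = 40305/121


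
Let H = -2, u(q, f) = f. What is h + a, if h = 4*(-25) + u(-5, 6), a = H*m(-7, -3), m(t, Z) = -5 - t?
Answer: -98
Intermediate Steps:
a = -4 (a = -2*(-5 - 1*(-7)) = -2*(-5 + 7) = -2*2 = -4)
h = -94 (h = 4*(-25) + 6 = -100 + 6 = -94)
h + a = -94 - 4 = -98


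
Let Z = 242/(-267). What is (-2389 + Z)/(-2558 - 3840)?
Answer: 638105/1708266 ≈ 0.37354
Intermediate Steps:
Z = -242/267 (Z = 242*(-1/267) = -242/267 ≈ -0.90637)
(-2389 + Z)/(-2558 - 3840) = (-2389 - 242/267)/(-2558 - 3840) = -638105/267/(-6398) = -638105/267*(-1/6398) = 638105/1708266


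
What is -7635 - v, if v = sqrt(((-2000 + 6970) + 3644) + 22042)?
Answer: -7635 - 8*sqrt(479) ≈ -7810.1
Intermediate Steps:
v = 8*sqrt(479) (v = sqrt((4970 + 3644) + 22042) = sqrt(8614 + 22042) = sqrt(30656) = 8*sqrt(479) ≈ 175.09)
-7635 - v = -7635 - 8*sqrt(479)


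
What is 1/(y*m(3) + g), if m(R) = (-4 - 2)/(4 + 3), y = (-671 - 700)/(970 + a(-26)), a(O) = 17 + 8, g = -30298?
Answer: -6965/211017344 ≈ -3.3007e-5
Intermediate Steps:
a(O) = 25
y = -1371/995 (y = (-671 - 700)/(970 + 25) = -1371/995 ≈ -1.3779)
m(R) = -6/7
1/(y*m(3) + g) = 1/(-1371/995*(-6/7) - 30298) = 1/(8226/6965 - 30298) = 1/(-211017344/6965) = -6965/211017344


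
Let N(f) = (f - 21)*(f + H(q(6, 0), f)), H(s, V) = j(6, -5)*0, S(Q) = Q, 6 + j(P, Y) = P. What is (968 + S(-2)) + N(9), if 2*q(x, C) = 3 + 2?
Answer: 858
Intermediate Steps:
j(P, Y) = -6 + P
q(x, C) = 5/2 (q(x, C) = (3 + 2)/2 = (½)*5 = 5/2)
H(s, V) = 0 (H(s, V) = (-6 + 6)*0 = 0*0 = 0)
N(f) = f*(-21 + f) (N(f) = (f - 21)*(f + 0) = (-21 + f)*f = f*(-21 + f))
(968 + S(-2)) + N(9) = (968 - 2) + 9*(-21 + 9) = 966 + 9*(-12) = 966 - 108 = 858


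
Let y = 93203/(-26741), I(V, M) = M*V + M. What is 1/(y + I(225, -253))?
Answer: -2431/139008191 ≈ -1.7488e-5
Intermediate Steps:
I(V, M) = M + M*V
y = -8473/2431 (y = 93203*(-1/26741) = -8473/2431 ≈ -3.4854)
1/(y + I(225, -253)) = 1/(-8473/2431 - 253*(1 + 225)) = 1/(-8473/2431 - 253*226) = 1/(-8473/2431 - 57178) = 1/(-139008191/2431) = -2431/139008191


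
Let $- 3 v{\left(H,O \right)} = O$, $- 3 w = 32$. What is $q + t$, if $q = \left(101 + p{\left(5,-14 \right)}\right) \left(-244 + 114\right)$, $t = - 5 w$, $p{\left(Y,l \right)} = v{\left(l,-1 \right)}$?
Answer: $-13120$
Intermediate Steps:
$w = - \frac{32}{3}$ ($w = \left(- \frac{1}{3}\right) 32 = - \frac{32}{3} \approx -10.667$)
$v{\left(H,O \right)} = - \frac{O}{3}$
$p{\left(Y,l \right)} = \frac{1}{3}$ ($p{\left(Y,l \right)} = \left(- \frac{1}{3}\right) \left(-1\right) = \frac{1}{3}$)
$t = \frac{160}{3}$ ($t = \left(-5\right) \left(- \frac{32}{3}\right) = \frac{160}{3} \approx 53.333$)
$q = - \frac{39520}{3}$ ($q = \left(101 + \frac{1}{3}\right) \left(-244 + 114\right) = \frac{304}{3} \left(-130\right) = - \frac{39520}{3} \approx -13173.0$)
$q + t = - \frac{39520}{3} + \frac{160}{3} = -13120$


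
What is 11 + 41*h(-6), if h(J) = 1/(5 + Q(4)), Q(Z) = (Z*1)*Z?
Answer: 272/21 ≈ 12.952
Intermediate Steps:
Q(Z) = Z² (Q(Z) = Z*Z = Z²)
h(J) = 1/21 (h(J) = 1/(5 + 4²) = 1/(5 + 16) = 1/21)
11 + 41*h(-6) = 11 + 41*(1/21) = 11 + 41/21 = 272/21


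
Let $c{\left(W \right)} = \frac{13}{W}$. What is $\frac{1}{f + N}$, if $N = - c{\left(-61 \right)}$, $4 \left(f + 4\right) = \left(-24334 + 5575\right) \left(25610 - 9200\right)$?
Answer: $- \frac{122}{9388973757} \approx -1.2994 \cdot 10^{-8}$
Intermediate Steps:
$f = - \frac{153917603}{2}$ ($f = -4 + \frac{\left(-24334 + 5575\right) \left(25610 - 9200\right)}{4} = -4 + \frac{\left(-18759\right) 16410}{4} = -4 + \frac{1}{4} \left(-307835190\right) = -4 - \frac{153917595}{2} = - \frac{153917603}{2} \approx -7.6959 \cdot 10^{7}$)
$N = \frac{13}{61}$ ($N = - \frac{13}{-61} = - \frac{13 \left(-1\right)}{61} = \left(-1\right) \left(- \frac{13}{61}\right) = \frac{13}{61} \approx 0.21311$)
$\frac{1}{f + N} = \frac{1}{- \frac{153917603}{2} + \frac{13}{61}} = \frac{1}{- \frac{9388973757}{122}} = - \frac{122}{9388973757}$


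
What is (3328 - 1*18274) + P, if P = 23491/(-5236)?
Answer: -78280747/5236 ≈ -14950.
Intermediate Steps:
P = -23491/5236 (P = 23491*(-1/5236) = -23491/5236 ≈ -4.4864)
(3328 - 1*18274) + P = (3328 - 1*18274) - 23491/5236 = (3328 - 18274) - 23491/5236 = -14946 - 23491/5236 = -78280747/5236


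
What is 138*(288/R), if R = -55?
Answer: -39744/55 ≈ -722.62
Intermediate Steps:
138*(288/R) = 138*(288/(-55)) = 138*(288*(-1/55)) = 138*(-288/55) = -39744/55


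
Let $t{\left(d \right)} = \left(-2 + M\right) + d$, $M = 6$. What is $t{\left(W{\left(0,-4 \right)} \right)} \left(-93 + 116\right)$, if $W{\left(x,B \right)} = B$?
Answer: $0$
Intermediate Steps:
$t{\left(d \right)} = 4 + d$ ($t{\left(d \right)} = \left(-2 + 6\right) + d = 4 + d$)
$t{\left(W{\left(0,-4 \right)} \right)} \left(-93 + 116\right) = \left(4 - 4\right) \left(-93 + 116\right) = 0 \cdot 23 = 0$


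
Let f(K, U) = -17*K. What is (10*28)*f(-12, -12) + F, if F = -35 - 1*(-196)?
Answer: 57281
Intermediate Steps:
F = 161 (F = -35 + 196 = 161)
(10*28)*f(-12, -12) + F = (10*28)*(-17*(-12)) + 161 = 280*204 + 161 = 57120 + 161 = 57281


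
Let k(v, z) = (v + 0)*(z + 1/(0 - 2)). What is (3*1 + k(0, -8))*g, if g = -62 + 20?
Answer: -126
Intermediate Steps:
g = -42
k(v, z) = v*(-½ + z) (k(v, z) = v*(z + 1/(-2)) = v*(z - ½) = v*(-½ + z))
(3*1 + k(0, -8))*g = (3*1 + 0*(-½ - 8))*(-42) = (3 + 0*(-17/2))*(-42) = (3 + 0)*(-42) = 3*(-42) = -126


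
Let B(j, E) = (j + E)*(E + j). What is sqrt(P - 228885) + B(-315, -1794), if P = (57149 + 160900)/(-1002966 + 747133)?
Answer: 4447881 + 87*I*sqrt(1979217722878)/255833 ≈ 4.4479e+6 + 478.42*I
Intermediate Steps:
P = -218049/255833 (P = 218049/(-255833) = 218049*(-1/255833) = -218049/255833 ≈ -0.85231)
B(j, E) = (E + j)**2 (B(j, E) = (E + j)*(E + j) = (E + j)**2)
sqrt(P - 228885) + B(-315, -1794) = sqrt(-218049/255833 - 228885) + (-1794 - 315)**2 = sqrt(-58556554254/255833) + (-2109)**2 = 87*I*sqrt(1979217722878)/255833 + 4447881 = 4447881 + 87*I*sqrt(1979217722878)/255833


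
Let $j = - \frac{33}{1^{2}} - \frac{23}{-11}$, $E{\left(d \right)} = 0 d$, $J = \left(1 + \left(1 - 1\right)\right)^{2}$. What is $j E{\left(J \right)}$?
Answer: $0$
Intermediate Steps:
$J = 1$ ($J = \left(1 + \left(1 - 1\right)\right)^{2} = \left(1 + 0\right)^{2} = 1^{2} = 1$)
$E{\left(d \right)} = 0$
$j = - \frac{340}{11}$ ($j = - \frac{33}{1} - - \frac{23}{11} = \left(-33\right) 1 + \frac{23}{11} = -33 + \frac{23}{11} = - \frac{340}{11} \approx -30.909$)
$j E{\left(J \right)} = \left(- \frac{340}{11}\right) 0 = 0$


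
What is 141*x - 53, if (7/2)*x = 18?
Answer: 4705/7 ≈ 672.14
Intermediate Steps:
x = 36/7 (x = (2/7)*18 = 36/7 ≈ 5.1429)
141*x - 53 = 141*(36/7) - 53 = 5076/7 - 53 = 4705/7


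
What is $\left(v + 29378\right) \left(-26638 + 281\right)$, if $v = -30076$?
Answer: $18397186$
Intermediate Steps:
$\left(v + 29378\right) \left(-26638 + 281\right) = \left(-30076 + 29378\right) \left(-26638 + 281\right) = \left(-698\right) \left(-26357\right) = 18397186$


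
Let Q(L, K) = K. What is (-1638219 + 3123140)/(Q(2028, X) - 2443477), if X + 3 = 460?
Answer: -1484921/2443020 ≈ -0.60782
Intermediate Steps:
X = 457 (X = -3 + 460 = 457)
(-1638219 + 3123140)/(Q(2028, X) - 2443477) = (-1638219 + 3123140)/(457 - 2443477) = 1484921/(-2443020) = 1484921*(-1/2443020) = -1484921/2443020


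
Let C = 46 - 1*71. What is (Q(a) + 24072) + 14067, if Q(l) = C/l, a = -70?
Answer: 533951/14 ≈ 38139.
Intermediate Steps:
C = -25 (C = 46 - 71 = -25)
Q(l) = -25/l
(Q(a) + 24072) + 14067 = (-25/(-70) + 24072) + 14067 = (-25*(-1/70) + 24072) + 14067 = (5/14 + 24072) + 14067 = 337013/14 + 14067 = 533951/14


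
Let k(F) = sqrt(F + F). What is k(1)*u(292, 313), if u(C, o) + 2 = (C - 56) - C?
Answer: -58*sqrt(2) ≈ -82.024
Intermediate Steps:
k(F) = sqrt(2)*sqrt(F) (k(F) = sqrt(2*F) = sqrt(2)*sqrt(F))
u(C, o) = -58 (u(C, o) = -2 + ((C - 56) - C) = -2 + ((-56 + C) - C) = -2 - 56 = -58)
k(1)*u(292, 313) = (sqrt(2)*sqrt(1))*(-58) = (sqrt(2)*1)*(-58) = sqrt(2)*(-58) = -58*sqrt(2)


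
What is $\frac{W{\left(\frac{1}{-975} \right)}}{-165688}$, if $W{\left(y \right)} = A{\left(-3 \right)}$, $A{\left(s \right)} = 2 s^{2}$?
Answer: $- \frac{9}{82844} \approx -0.00010864$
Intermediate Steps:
$W{\left(y \right)} = 18$ ($W{\left(y \right)} = 2 \left(-3\right)^{2} = 2 \cdot 9 = 18$)
$\frac{W{\left(\frac{1}{-975} \right)}}{-165688} = \frac{18}{-165688} = 18 \left(- \frac{1}{165688}\right) = - \frac{9}{82844}$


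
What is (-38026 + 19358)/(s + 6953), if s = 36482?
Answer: -18668/43435 ≈ -0.42979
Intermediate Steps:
(-38026 + 19358)/(s + 6953) = (-38026 + 19358)/(36482 + 6953) = -18668/43435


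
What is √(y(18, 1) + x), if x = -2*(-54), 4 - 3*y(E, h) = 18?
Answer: √930/3 ≈ 10.165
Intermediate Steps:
y(E, h) = -14/3 (y(E, h) = 4/3 - ⅓*18 = 4/3 - 6 = -14/3)
x = 108
√(y(18, 1) + x) = √(-14/3 + 108) = √(310/3) = √930/3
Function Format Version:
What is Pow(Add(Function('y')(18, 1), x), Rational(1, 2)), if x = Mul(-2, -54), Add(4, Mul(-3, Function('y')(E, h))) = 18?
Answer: Mul(Rational(1, 3), Pow(930, Rational(1, 2))) ≈ 10.165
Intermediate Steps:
Function('y')(E, h) = Rational(-14, 3) (Function('y')(E, h) = Add(Rational(4, 3), Mul(Rational(-1, 3), 18)) = Add(Rational(4, 3), -6) = Rational(-14, 3))
x = 108
Pow(Add(Function('y')(18, 1), x), Rational(1, 2)) = Pow(Add(Rational(-14, 3), 108), Rational(1, 2)) = Pow(Rational(310, 3), Rational(1, 2)) = Mul(Rational(1, 3), Pow(930, Rational(1, 2)))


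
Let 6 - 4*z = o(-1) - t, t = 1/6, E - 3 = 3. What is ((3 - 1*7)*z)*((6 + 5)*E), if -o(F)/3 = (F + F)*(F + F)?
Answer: -1199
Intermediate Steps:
E = 6 (E = 3 + 3 = 6)
o(F) = -12*F² (o(F) = -3*(F + F)*(F + F) = -3*2*F*2*F = -12*F²)
t = ⅙ ≈ 0.16667
z = 109/24 (z = 3/2 - (-12*(-1)² - 1*⅙)/4 = 3/2 - (-12*1 - ⅙)/4 = 3/2 - (-12 - ⅙)/4 = 3/2 - ¼*(-73/6) = 3/2 + 73/24 = 109/24 ≈ 4.5417)
((3 - 1*7)*z)*((6 + 5)*E) = ((3 - 1*7)*(109/24))*((6 + 5)*6) = ((3 - 7)*(109/24))*(11*6) = -4*109/24*66 = -109/6*66 = -1199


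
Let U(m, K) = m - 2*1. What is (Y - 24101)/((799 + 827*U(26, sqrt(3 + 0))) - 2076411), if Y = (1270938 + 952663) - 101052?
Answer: -524612/513941 ≈ -1.0208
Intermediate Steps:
U(m, K) = -2 + m (U(m, K) = m - 2 = -2 + m)
Y = 2122549 (Y = 2223601 - 101052 = 2122549)
(Y - 24101)/((799 + 827*U(26, sqrt(3 + 0))) - 2076411) = (2122549 - 24101)/((799 + 827*(-2 + 26)) - 2076411) = 2098448/((799 + 827*24) - 2076411) = 2098448/((799 + 19848) - 2076411) = 2098448/(20647 - 2076411) = 2098448/(-2055764) = 2098448*(-1/2055764) = -524612/513941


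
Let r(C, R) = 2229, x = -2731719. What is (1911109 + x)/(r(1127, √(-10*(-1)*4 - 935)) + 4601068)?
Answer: -820610/4603297 ≈ -0.17827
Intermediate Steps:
(1911109 + x)/(r(1127, √(-10*(-1)*4 - 935)) + 4601068) = (1911109 - 2731719)/(2229 + 4601068) = -820610/4603297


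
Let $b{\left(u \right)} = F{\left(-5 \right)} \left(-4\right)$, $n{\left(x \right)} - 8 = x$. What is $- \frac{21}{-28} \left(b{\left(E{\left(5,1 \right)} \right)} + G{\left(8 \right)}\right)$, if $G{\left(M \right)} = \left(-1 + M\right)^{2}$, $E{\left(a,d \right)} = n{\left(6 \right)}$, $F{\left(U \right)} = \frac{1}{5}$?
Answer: $\frac{723}{20} \approx 36.15$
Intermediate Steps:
$n{\left(x \right)} = 8 + x$
$F{\left(U \right)} = \frac{1}{5}$
$E{\left(a,d \right)} = 14$ ($E{\left(a,d \right)} = 8 + 6 = 14$)
$b{\left(u \right)} = - \frac{4}{5}$ ($b{\left(u \right)} = \frac{1}{5} \left(-4\right) = - \frac{4}{5}$)
$- \frac{21}{-28} \left(b{\left(E{\left(5,1 \right)} \right)} + G{\left(8 \right)}\right) = - \frac{21}{-28} \left(- \frac{4}{5} + \left(-1 + 8\right)^{2}\right) = \left(-21\right) \left(- \frac{1}{28}\right) \left(- \frac{4}{5} + 7^{2}\right) = \frac{3 \left(- \frac{4}{5} + 49\right)}{4} = \frac{3}{4} \cdot \frac{241}{5} = \frac{723}{20}$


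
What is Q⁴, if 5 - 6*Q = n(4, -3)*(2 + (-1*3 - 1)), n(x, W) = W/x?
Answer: 2401/20736 ≈ 0.11579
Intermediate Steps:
Q = 7/12 (Q = ⅚ - (-3/4)*(2 + (-1*3 - 1))/6 = ⅚ - (-3*¼)*(2 + (-3 - 1))/6 = ⅚ - (-1)*(2 - 4)/8 = ⅚ - (-1)*(-2)/8 = ⅚ - ⅙*3/2 = ⅚ - ¼ = 7/12 ≈ 0.58333)
Q⁴ = (7/12)⁴ = 2401/20736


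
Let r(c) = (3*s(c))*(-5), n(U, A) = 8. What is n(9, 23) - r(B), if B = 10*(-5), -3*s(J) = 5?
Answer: -17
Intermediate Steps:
s(J) = -5/3 (s(J) = -⅓*5 = -5/3)
B = -50
r(c) = 25 (r(c) = (3*(-5/3))*(-5) = -5*(-5) = 25)
n(9, 23) - r(B) = 8 - 1*25 = 8 - 25 = -17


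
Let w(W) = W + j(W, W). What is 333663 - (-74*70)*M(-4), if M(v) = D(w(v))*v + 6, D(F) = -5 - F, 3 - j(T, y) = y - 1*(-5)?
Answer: 426903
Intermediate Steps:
j(T, y) = -2 - y (j(T, y) = 3 - (y - 1*(-5)) = 3 - (y + 5) = 3 - (5 + y) = 3 + (-5 - y) = -2 - y)
w(W) = -2 (w(W) = W + (-2 - W) = -2)
M(v) = 6 - 3*v (M(v) = (-5 - 1*(-2))*v + 6 = (-5 + 2)*v + 6 = -3*v + 6 = 6 - 3*v)
333663 - (-74*70)*M(-4) = 333663 - (-74*70)*(6 - 3*(-4)) = 333663 - (-5180)*(6 + 12) = 333663 - (-5180)*18 = 333663 - 1*(-93240) = 333663 + 93240 = 426903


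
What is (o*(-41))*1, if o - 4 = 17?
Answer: -861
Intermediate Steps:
o = 21 (o = 4 + 17 = 21)
(o*(-41))*1 = (21*(-41))*1 = -861*1 = -861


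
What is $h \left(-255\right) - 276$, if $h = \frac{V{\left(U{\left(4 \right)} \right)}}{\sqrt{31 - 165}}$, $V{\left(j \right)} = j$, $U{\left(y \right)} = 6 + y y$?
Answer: $-276 + \frac{2805 i \sqrt{134}}{67} \approx -276.0 + 484.63 i$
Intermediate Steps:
$U{\left(y \right)} = 6 + y^{2}$
$h = - \frac{11 i \sqrt{134}}{67}$ ($h = \frac{6 + 4^{2}}{\sqrt{31 - 165}} = \frac{6 + 16}{\sqrt{-134}} = \frac{22}{i \sqrt{134}} = 22 \left(- \frac{i \sqrt{134}}{134}\right) = - \frac{11 i \sqrt{134}}{67} \approx - 1.9005 i$)
$h \left(-255\right) - 276 = - \frac{11 i \sqrt{134}}{67} \left(-255\right) - 276 = \frac{2805 i \sqrt{134}}{67} - 276 = -276 + \frac{2805 i \sqrt{134}}{67}$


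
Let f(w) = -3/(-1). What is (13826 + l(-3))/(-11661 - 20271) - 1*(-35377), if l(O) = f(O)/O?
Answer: 1129644539/31932 ≈ 35377.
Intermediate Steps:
f(w) = 3 (f(w) = -3*(-1) = 3)
l(O) = 3/O
(13826 + l(-3))/(-11661 - 20271) - 1*(-35377) = (13826 + 3/(-3))/(-11661 - 20271) - 1*(-35377) = (13826 + 3*(-1/3))/(-31932) + 35377 = (13826 - 1)*(-1/31932) + 35377 = 13825*(-1/31932) + 35377 = -13825/31932 + 35377 = 1129644539/31932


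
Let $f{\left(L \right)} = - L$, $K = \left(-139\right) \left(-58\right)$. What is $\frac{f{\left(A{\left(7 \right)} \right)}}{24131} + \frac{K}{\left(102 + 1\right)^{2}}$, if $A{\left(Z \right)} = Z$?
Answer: $\frac{194469859}{256005779} \approx 0.75963$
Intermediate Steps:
$K = 8062$
$\frac{f{\left(A{\left(7 \right)} \right)}}{24131} + \frac{K}{\left(102 + 1\right)^{2}} = \frac{\left(-1\right) 7}{24131} + \frac{8062}{\left(102 + 1\right)^{2}} = \left(-7\right) \frac{1}{24131} + \frac{8062}{103^{2}} = - \frac{7}{24131} + \frac{8062}{10609} = \frac{194469859}{256005779}$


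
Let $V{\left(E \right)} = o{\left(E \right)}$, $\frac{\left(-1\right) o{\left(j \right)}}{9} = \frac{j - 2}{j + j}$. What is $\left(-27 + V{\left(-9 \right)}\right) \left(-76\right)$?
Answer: $2470$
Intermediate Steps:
$o{\left(j \right)} = - \frac{9 \left(-2 + j\right)}{2 j}$ ($o{\left(j \right)} = - 9 \frac{j - 2}{j + j} = - 9 \frac{-2 + j}{2 j} = - \frac{9 \left(-2 + j\right)}{2 j}$)
$V{\left(E \right)} = - \frac{9}{2} + \frac{9}{E}$
$\left(-27 + V{\left(-9 \right)}\right) \left(-76\right) = \left(-27 - \left(\frac{9}{2} - \frac{9}{-9}\right)\right) \left(-76\right) = \left(-27 + \left(- \frac{9}{2} + 9 \left(- \frac{1}{9}\right)\right)\right) \left(-76\right) = \left(-27 - \frac{11}{2}\right) \left(-76\right) = \left(- \frac{65}{2}\right) \left(-76\right) = 2470$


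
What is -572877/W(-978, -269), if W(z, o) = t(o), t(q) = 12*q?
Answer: 190959/1076 ≈ 177.47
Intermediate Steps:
W(z, o) = 12*o
-572877/W(-978, -269) = -572877/(12*(-269)) = -572877/(-3228) = -572877*(-1/3228) = 190959/1076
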